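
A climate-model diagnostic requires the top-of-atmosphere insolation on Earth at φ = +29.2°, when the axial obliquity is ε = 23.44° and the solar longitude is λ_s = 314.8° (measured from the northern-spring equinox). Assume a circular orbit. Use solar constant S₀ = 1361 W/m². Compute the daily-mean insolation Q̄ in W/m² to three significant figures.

Solar declination: sin δ = sin ε · sin λ_s = sin 23.44° × sin 314.8° = -0.28226, so δ = -16.395°.
cos H₀ = −tan(+29.2°) tan(-16.395°) = 0.1644, H₀ = 1.4056 rad.
Bracket: H₀ sin φ sin δ + cos φ cos δ sin H₀ = 1.4056×0.48786×-0.28226 + 0.87292×0.95934×0.98639 = -0.193556 + 0.826030 = 0.632474.
Q̄ = (S₀/π) × [bracket] = (1361/π) × 0.632474 = 274.0 W/m².

Q̄ ≈ 274 W/m²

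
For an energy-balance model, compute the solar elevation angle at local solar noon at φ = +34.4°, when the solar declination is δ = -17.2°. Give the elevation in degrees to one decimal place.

At local noon the hour angle is zero, so the zenith angle equals |φ − δ| = |+34.4° − (-17.200°)| = 51.600°.
Elevation = 90° − 51.600° = 38.4°.

38.4°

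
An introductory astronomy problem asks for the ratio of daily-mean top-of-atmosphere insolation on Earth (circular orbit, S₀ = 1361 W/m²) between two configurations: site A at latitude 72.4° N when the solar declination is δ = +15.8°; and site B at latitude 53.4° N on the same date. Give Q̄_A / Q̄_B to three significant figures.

Q̄_A / Q̄_B ≈ 0.860

— Configuration A (φ=+72.4°):
cos H₀ = −tan(+72.4°) tan(+15.800°) = -0.8920, H₀ = 2.6726 rad.
Bracket: H₀ sin φ sin δ + cos φ cos δ sin H₀ = 2.6726×0.95319×0.27228 + 0.30237×0.96222×0.45196 = 0.693632 + 0.131496 = 0.825128.
Q̄ = (S₀/π) × [bracket] = (1361/π) × 0.825128 = 357.46 W/m².
— Configuration B (φ=+53.4°):
cos H₀ = −tan(+53.4°) tan(+15.800°) = -0.3810, H₀ = 1.9617 rad.
Bracket: H₀ sin φ sin δ + cos φ cos δ sin H₀ = 1.9617×0.80282×0.27228 + 0.59622×0.96222×0.92457 = 0.428812 + 0.530421 = 0.959233.
Q̄ = (S₀/π) × [bracket] = (1361/π) × 0.959233 = 415.56 W/m².
Ratio Q̄_A / Q̄_B = 357.46 / 415.56 = 0.8602.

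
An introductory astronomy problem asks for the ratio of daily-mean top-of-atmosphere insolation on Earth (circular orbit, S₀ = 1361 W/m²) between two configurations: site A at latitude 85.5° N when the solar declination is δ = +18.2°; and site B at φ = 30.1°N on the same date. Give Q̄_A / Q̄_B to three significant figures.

Q̄_A / Q̄_B ≈ 0.903

— Configuration A (φ=+85.5°):
cos H₀ = −tan(+85.5°) tan(+18.200°) = -4.1776 ≤ −1 ⇒ polar day, H₀ = π.
Bracket: H₀ sin φ sin δ + cos φ cos δ sin H₀ = 3.1416×0.99692×0.31233 + 0.07846×0.94997×0.00000 = 0.978194 + 0.000000 = 0.978194.
Q̄ = (S₀/π) × [bracket] = (1361/π) × 0.978194 = 423.77 W/m².
— Configuration B (φ=+30.1°):
cos H₀ = −tan(+30.1°) tan(+18.200°) = -0.1906, H₀ = 1.7626 rad.
Bracket: H₀ sin φ sin δ + cos φ cos δ sin H₀ = 1.7626×0.50151×0.31233 + 0.86515×0.94997×0.98167 = 0.276088 + 0.806802 = 1.082890.
Q̄ = (S₀/π) × [bracket] = (1361/π) × 1.082890 = 469.13 W/m².
Ratio Q̄_A / Q̄_B = 423.77 / 469.13 = 0.9033.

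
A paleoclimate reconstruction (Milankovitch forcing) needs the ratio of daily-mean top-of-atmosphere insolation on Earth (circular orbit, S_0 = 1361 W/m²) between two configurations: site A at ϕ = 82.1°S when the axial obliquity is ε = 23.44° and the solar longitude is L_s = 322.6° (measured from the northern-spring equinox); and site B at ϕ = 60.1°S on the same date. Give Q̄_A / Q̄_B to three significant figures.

Q̄_A / Q̄_B ≈ 0.875

— Configuration A (ϕ=-82.1°):
Solar declination: sin δ = sin ε · sin L_s = sin 23.44° × sin 322.6° = -0.24161, so δ = -13.981°.
cos h₀ = −tan(-82.1°) tan(-13.981°) = -1.7943 ≤ −1 ⇒ polar day, h₀ = π.
Bracket: h₀ sin ϕ sin δ + cos ϕ cos δ sin h₀ = 3.1416×-0.99051×-0.24161 + 0.13744×0.97037×0.00000 = 0.751839 + 0.000000 = 0.751839.
Q̄ = (S_0/π) × [bracket] = (1361/π) × 0.751839 = 325.71 W/m².
— Configuration B (ϕ=-60.1°):
cos h₀ = −tan(-60.1°) tan(-13.981°) = -0.4330, h₀ = 2.0186 rad.
Bracket: h₀ sin ϕ sin δ + cos ϕ cos δ sin h₀ = 2.0186×-0.86690×-0.24161 + 0.49849×0.97037×0.90140 = 0.422799 + 0.436025 = 0.858824.
Q̄ = (S_0/π) × [bracket] = (1361/π) × 0.858824 = 372.06 W/m².
Ratio Q̄_A / Q̄_B = 325.71 / 372.06 = 0.8754.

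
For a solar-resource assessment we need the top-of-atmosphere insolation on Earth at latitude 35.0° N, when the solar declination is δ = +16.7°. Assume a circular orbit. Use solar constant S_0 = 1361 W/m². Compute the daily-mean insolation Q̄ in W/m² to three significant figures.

Q̄ ≈ 460 W/m²

cos h₀ = −tan(+35.0°) tan(+16.700°) = -0.2101, h₀ = 1.7824 rad.
Bracket: h₀ sin ϕ sin δ + cos ϕ cos δ sin h₀ = 1.7824×0.57358×0.28736 + 0.81915×0.95782×0.97769 = 0.293782 + 0.767094 = 1.060876.
Q̄ = (S_0/π) × [bracket] = (1361/π) × 1.060876 = 459.6 W/m².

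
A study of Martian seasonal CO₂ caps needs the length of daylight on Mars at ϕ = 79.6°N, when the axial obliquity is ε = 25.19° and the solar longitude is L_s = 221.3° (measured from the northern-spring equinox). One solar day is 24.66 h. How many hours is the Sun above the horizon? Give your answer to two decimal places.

0.00 h

Solar declination: sin δ = sin ε · sin L_s = sin 25.19° × sin 221.3° = -0.28091, so δ = -16.315°.
cos h₀ = −tan ϕ · tan δ = 1.5948 ≥ 1, so the Sun never rises (polar night) and h₀ = 0.
Daylight = 2h₀/(2π) × 24.66 h = (0.0000/π) × 24.66 = 0.00 h.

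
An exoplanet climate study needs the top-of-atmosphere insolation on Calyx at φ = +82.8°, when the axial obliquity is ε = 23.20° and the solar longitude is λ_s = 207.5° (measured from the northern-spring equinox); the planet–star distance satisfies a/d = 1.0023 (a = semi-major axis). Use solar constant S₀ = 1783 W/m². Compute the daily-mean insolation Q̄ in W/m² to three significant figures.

Q̄ ≈ 0.00 W/m²

Solar declination: sin δ = sin ε · sin λ_s = sin 23.20° × sin 207.5° = -0.18190, so δ = -10.481°.
cos H₀ = −tan(+82.8°) tan(-10.481°) = 1.4643 ≥ 1 ⇒ polar night, H₀ = 0 and Q̄ = 0.
Inverse-square distance factor (a/d)² = 1.0023² = 1.004605.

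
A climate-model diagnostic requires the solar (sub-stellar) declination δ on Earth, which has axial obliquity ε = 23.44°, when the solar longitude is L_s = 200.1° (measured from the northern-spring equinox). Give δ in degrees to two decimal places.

δ = -7.86°

sin δ = sin ε · sin L_s = sin 23.44° × sin 200.1° = -0.136704.
δ = arcsin(-0.136704) = -7.86°.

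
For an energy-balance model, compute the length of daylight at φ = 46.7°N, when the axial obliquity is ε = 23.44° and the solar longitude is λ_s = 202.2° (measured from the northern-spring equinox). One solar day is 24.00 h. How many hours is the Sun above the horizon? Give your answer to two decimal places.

Solar declination: sin δ = sin ε · sin λ_s = sin 23.44° × sin 202.2° = -0.15030, so δ = -8.644°.
cos H₀ = −tan φ · tan δ = −tan(+46.7°) × tan(-8.644°) = 0.1613, so H₀ = 1.4088 rad = 80.72°.
Daylight = 2H₀/(2π) × 24.00 h = (1.4088/π) × 24.00 = 10.76 h.

10.76 h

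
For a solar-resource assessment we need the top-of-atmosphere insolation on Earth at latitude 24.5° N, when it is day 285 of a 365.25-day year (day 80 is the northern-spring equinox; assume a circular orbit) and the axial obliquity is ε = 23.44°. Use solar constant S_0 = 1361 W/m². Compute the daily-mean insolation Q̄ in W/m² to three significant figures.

Solar longitude: L_s = 360° × (285 − 80)/365.25 = 202.053°.
sin δ = sin 23.44° × sin 202.053° = -0.14936, so δ = -8.590°.
cos h₀ = −tan(+24.5°) tan(-8.590°) = 0.0688, h₀ = 1.5019 rad.
Bracket: h₀ sin ϕ sin δ + cos ϕ cos δ sin h₀ = 1.5019×0.41469×-0.14936 + 0.90996×0.98878×0.99763 = -0.093025 + 0.897618 = 0.804593.
Q̄ = (S_0/π) × [bracket] = (1361/π) × 0.804593 = 348.6 W/m².

Q̄ ≈ 349 W/m²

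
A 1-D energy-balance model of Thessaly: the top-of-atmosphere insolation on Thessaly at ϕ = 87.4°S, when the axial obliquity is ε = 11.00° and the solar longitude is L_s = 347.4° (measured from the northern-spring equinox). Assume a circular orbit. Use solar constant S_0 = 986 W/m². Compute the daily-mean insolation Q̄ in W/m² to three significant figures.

Q̄ ≈ 41.3 W/m²

Solar declination: sin δ = sin ε · sin L_s = sin 11.00° × sin 347.4° = -0.04162, so δ = -2.386°.
cos h₀ = −tan(-87.4°) tan(-2.386°) = -0.9174, h₀ = 2.7323 rad.
Bracket: h₀ sin ϕ sin δ + cos ϕ cos δ sin h₀ = 2.7323×-0.99897×-0.04162 + 0.04536×0.99913×0.39792 = 0.113601 + 0.018034 = 0.131635.
Q̄ = (S_0/π) × [bracket] = (986/π) × 0.131635 = 41.31 W/m².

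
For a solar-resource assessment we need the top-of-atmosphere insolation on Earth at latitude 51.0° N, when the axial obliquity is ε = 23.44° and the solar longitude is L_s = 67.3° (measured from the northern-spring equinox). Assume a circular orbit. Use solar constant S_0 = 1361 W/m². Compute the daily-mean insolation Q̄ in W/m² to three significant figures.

Solar declination: sin δ = sin ε · sin L_s = sin 23.44° × sin 67.3° = 0.36698, so δ = +21.529°.
cos h₀ = −tan(+51.0°) tan(+21.529°) = -0.4872, h₀ = 2.0796 rad.
Bracket: h₀ sin ϕ sin δ + cos ϕ cos δ sin h₀ = 2.0796×0.77715×0.36698 + 0.62932×0.93023×0.87331 = 0.593099 + 0.511246 = 1.104345.
Q̄ = (S_0/π) × [bracket] = (1361/π) × 1.104345 = 478.4 W/m².

Q̄ ≈ 478 W/m²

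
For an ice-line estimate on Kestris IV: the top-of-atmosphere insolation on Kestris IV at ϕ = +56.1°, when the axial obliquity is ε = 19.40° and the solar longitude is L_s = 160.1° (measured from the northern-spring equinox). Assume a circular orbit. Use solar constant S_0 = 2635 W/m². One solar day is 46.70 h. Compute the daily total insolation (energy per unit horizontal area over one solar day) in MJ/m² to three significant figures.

Solar declination: sin δ = sin ε · sin L_s = sin 19.40° × sin 160.1° = 0.11306, so δ = +6.492°.
cos h₀ = −tan(+56.1°) tan(+6.492°) = -0.1693, h₀ = 1.7410 rad.
Bracket: h₀ sin ϕ sin δ + cos ϕ cos δ sin h₀ = 1.7410×0.83001×0.11306 + 0.55775×0.99359×0.98556 = 0.163377 + 0.546173 = 0.709550.
Q̄ = (S_0/π) × [bracket] = (2635/π) × 0.709550 = 595.13 W/m².
Daily total = Q̄ × 46.70 h × 3600 s/h = 595.13 × 46.70 × 3600 / 10⁶ = 100.1 MJ/m².

100 MJ/m²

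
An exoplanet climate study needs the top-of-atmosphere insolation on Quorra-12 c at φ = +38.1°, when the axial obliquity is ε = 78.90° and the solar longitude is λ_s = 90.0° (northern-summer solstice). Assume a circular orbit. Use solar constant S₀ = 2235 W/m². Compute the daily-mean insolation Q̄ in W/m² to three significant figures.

Q̄ ≈ 1.35e+03 W/m²

Solar declination: sin δ = sin ε · sin λ_s = sin 78.90° × sin 90.0° = 0.98129, so δ = +78.900°.
cos H₀ = −tan(+38.1°) tan(+78.900°) = -3.9966 ≤ −1 ⇒ polar day, H₀ = π.
Bracket: H₀ sin φ sin δ + cos φ cos δ sin H₀ = 3.1416×0.61704×0.98129 + 0.78694×0.19252×0.00000 = 1.902224 + 0.000000 = 1.902224.
Q̄ = (S₀/π) × [bracket] = (2235/π) × 1.902224 = 1353 W/m².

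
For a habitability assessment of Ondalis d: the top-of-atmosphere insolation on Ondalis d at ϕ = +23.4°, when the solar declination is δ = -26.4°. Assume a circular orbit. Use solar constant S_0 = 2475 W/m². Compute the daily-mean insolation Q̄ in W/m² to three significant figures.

cos h₀ = −tan(+23.4°) tan(-26.400°) = 0.2148, h₀ = 1.3543 rad.
Bracket: h₀ sin ϕ sin δ + cos ϕ cos δ sin h₀ = 1.3543×0.39715×-0.44464 + 0.91775×0.89571×0.97666 = -0.239154 + 0.802851 = 0.563697.
Q̄ = (S_0/π) × [bracket] = (2475/π) × 0.563697 = 444.1 W/m².

Q̄ ≈ 444 W/m²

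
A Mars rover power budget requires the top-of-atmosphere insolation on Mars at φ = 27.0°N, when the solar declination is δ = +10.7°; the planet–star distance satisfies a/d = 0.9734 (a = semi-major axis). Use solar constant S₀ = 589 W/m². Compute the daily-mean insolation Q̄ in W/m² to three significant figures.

Q̄ ≈ 180 W/m²

cos H₀ = −tan(+27.0°) tan(+10.700°) = -0.0963, H₀ = 1.6672 rad.
Bracket: H₀ sin φ sin δ + cos φ cos δ sin H₀ = 1.6672×0.45399×0.18567 + 0.89101×0.98261×0.99535 = 0.140532 + 0.871444 = 1.011976.
Inverse-square distance factor (a/d)² = 0.9734² = 0.947508.
Q̄ = (S₀/π) × 0.947508 × [bracket] = (589/π) × 0.947508 × 1.011976 = 179.8 W/m².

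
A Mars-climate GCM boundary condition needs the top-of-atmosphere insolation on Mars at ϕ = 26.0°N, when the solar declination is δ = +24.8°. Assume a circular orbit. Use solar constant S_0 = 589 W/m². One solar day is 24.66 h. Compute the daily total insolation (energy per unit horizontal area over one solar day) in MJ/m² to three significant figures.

18.7 MJ/m²

cos h₀ = −tan(+26.0°) tan(+24.800°) = -0.2254, h₀ = 1.7981 rad.
Bracket: h₀ sin ϕ sin δ + cos ϕ cos δ sin h₀ = 1.7981×0.43837×0.41945 + 0.89879×0.90778×0.97427 = 0.330624 + 0.794910 = 1.125534.
Q̄ = (S_0/π) × [bracket] = (589/π) × 1.125534 = 211.02 W/m².
Daily total = Q̄ × 24.66 h × 3600 s/h = 211.02 × 24.66 × 3600 / 10⁶ = 18.73 MJ/m².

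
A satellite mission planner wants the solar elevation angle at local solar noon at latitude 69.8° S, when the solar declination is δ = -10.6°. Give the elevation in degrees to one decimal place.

At local noon the hour angle is zero, so the zenith angle equals |ϕ − δ| = |-69.8° − (-10.600°)| = 59.200°.
Elevation = 90° − 59.200° = 30.8°.

30.8°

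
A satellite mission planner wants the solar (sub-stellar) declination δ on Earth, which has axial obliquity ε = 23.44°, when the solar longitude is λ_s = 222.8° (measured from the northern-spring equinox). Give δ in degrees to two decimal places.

sin δ = sin ε · sin λ_s = sin 23.44° × sin 222.8° = -0.270274.
δ = arcsin(-0.270274) = -15.68°.

δ = -15.68°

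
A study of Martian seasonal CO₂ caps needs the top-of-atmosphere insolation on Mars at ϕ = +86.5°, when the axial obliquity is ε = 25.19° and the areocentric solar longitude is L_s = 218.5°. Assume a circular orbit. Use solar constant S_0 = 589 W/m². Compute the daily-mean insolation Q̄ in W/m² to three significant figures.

Q̄ ≈ 0.00 W/m²

sin δ = sin 25.19° × sin 218.5° = -0.26496, so δ = -15.364°.
cos h₀ = −tan(+86.5°) tan(-15.364°) = 4.4925 ≥ 1 ⇒ polar night, h₀ = 0 and Q̄ = 0.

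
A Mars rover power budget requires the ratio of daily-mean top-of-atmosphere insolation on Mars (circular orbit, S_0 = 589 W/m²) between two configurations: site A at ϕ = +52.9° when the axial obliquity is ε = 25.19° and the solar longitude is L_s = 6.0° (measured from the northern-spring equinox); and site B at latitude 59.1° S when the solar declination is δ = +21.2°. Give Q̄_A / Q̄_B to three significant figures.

Q̄_A / Q̄_B ≈ 6.87

— Configuration A (ϕ=+52.9°):
Solar declination: sin δ = sin ε · sin L_s = sin 25.19° × sin 6.0° = 0.04449, so δ = +2.550°.
cos h₀ = −tan(+52.9°) tan(+2.550°) = -0.0589, h₀ = 1.6297 rad.
Bracket: h₀ sin ϕ sin δ + cos ϕ cos δ sin h₀ = 1.6297×0.79758×0.04449 + 0.60321×0.99901×0.99826 = 0.057829 + 0.601564 = 0.659393.
Q̄ = (S_0/π) × [bracket] = (589/π) × 0.659393 = 123.63 W/m².
— Configuration B (ϕ=-59.1°):
cos h₀ = −tan(-59.1°) tan(+21.200°) = 0.6481, h₀ = 0.8657 rad.
Bracket: h₀ sin ϕ sin δ + cos ϕ cos δ sin h₀ = 0.8657×-0.85806×0.36162 + 0.51354×0.93232×0.76156 = -0.268619 + 0.364622 = 0.096003.
Q̄ = (S_0/π) × [bracket] = (589/π) × 0.096003 = 17.999 W/m².
Ratio Q̄_A / Q̄_B = 123.63 / 17.999 = 6.869.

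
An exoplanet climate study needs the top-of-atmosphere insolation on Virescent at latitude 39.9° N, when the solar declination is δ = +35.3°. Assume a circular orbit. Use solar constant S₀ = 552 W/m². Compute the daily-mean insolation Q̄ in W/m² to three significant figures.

cos H₀ = −tan(+39.9°) tan(+35.300°) = -0.5920, H₀ = 2.2044 rad.
Bracket: H₀ sin φ sin δ + cos φ cos δ sin H₀ = 2.2044×0.64145×0.57786 + 0.76717×0.81614×0.80593 = 0.817101 + 0.504607 = 1.321708.
Q̄ = (S₀/π) × [bracket] = (552/π) × 1.321708 = 232.2 W/m².

Q̄ ≈ 232 W/m²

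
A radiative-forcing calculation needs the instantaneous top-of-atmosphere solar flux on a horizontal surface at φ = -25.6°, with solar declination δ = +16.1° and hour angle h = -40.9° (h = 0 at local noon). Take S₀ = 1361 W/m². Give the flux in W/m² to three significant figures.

728 W/m²

cos θ_z = sin φ sin δ + cos φ cos δ cos h = -0.119824 + 0.654918 = 0.535094.
Flux = S₀ · cos θ_z = 1361 × 0.535094 = 728.3 W/m².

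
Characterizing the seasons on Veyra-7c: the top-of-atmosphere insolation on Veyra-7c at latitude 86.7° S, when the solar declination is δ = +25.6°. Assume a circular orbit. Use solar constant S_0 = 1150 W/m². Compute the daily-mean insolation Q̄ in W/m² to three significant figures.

cos h₀ = −tan(-86.7°) tan(+25.600°) = 8.3094 ≥ 1 ⇒ polar night, h₀ = 0 and Q̄ = 0.

Q̄ ≈ 0.00 W/m²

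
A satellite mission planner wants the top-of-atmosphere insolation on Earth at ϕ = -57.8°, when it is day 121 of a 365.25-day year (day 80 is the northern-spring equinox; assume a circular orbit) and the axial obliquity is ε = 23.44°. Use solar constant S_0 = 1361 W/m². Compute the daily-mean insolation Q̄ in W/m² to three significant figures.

Solar longitude: L_s = 360° × (121 − 80)/365.25 = 40.411°.
sin δ = sin 23.44° × sin 40.411° = 0.25787, so δ = +14.944°.
cos h₀ = −tan(-57.8°) tan(+14.944°) = 0.4238, h₀ = 1.1331 rad.
Bracket: h₀ sin ϕ sin δ + cos ϕ cos δ sin h₀ = 1.1331×-0.84619×0.25787 + 0.53288×0.96618×0.90574 = -0.247250 + 0.466327 = 0.219077.
Q̄ = (S_0/π) × [bracket] = (1361/π) × 0.219077 = 94.91 W/m².

Q̄ ≈ 94.9 W/m²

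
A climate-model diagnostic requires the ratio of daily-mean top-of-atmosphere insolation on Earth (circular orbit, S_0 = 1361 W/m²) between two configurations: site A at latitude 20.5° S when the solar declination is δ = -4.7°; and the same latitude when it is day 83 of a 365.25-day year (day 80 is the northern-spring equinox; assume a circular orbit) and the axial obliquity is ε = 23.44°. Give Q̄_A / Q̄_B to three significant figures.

— Configuration A (ϕ=-20.5°):
cos h₀ = −tan(-20.5°) tan(-4.700°) = -0.0307, h₀ = 1.6015 rad.
Bracket: h₀ sin ϕ sin δ + cos ϕ cos δ sin h₀ = 1.6015×-0.35021×-0.08194 + 0.93667×0.99664×0.99953 = 0.045957 + 0.933084 = 0.979041.
Q̄ = (S_0/π) × [bracket] = (1361/π) × 0.979041 = 424.14 W/m².
— Configuration B (ϕ=-20.5°):
Solar longitude: L_s = 360° × (83 − 80)/365.25 = 2.957°.
sin δ = sin 23.44° × sin 2.957° = 0.02052, so δ = +1.176°.
cos h₀ = −tan(-20.5°) tan(+1.176°) = 0.0077, h₀ = 1.5631 rad.
Bracket: h₀ sin ϕ sin δ + cos ϕ cos δ sin h₀ = 1.5631×-0.35021×0.02052 + 0.93667×0.99979×0.99997 = -0.011233 + 0.936445 = 0.925212.
Q̄ = (S_0/π) × [bracket] = (1361/π) × 0.925212 = 400.82 W/m².
Ratio Q̄_A / Q̄_B = 424.14 / 400.82 = 1.058.

Q̄_A / Q̄_B ≈ 1.06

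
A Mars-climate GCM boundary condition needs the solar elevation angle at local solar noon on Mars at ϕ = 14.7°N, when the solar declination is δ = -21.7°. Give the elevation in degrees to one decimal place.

At local noon the hour angle is zero, so the zenith angle equals |ϕ − δ| = |+14.7° − (-21.700°)| = 36.400°.
Elevation = 90° − 36.400° = 53.6°.

53.6°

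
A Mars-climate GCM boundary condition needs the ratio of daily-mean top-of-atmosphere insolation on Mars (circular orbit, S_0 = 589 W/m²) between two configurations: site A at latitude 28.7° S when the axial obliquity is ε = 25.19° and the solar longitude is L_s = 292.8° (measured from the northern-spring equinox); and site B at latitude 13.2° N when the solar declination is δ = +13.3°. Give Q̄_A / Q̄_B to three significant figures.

— Configuration A (ϕ=-28.7°):
Solar declination: sin δ = sin ε · sin L_s = sin 25.19° × sin 292.8° = -0.39236, so δ = -23.102°.
cos h₀ = −tan(-28.7°) tan(-23.102°) = -0.2335, h₀ = 1.8065 rad.
Bracket: h₀ sin ϕ sin δ + cos ϕ cos δ sin h₀ = 1.8065×-0.48022×-0.39236 + 0.87715×0.91981×0.97235 = 0.340379 + 0.784503 = 1.124882.
Q̄ = (S_0/π) × [bracket] = (589/π) × 1.124882 = 210.90 W/m².
— Configuration B (ϕ=+13.2°):
cos h₀ = −tan(+13.2°) tan(+13.300°) = -0.0554, h₀ = 1.6263 rad.
Bracket: h₀ sin ϕ sin δ + cos ϕ cos δ sin h₀ = 1.6263×0.22835×0.23005 + 0.97358×0.97318×0.99846 = 0.085433 + 0.946009 = 1.031442.
Q̄ = (S_0/π) × [bracket] = (589/π) × 1.031442 = 193.38 W/m².
Ratio Q̄_A / Q̄_B = 210.90 / 193.38 = 1.091.

Q̄_A / Q̄_B ≈ 1.09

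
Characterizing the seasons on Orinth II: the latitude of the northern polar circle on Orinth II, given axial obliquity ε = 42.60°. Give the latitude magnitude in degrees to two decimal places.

47.40°

The polar circle is the lowest latitude that experiences at least one full rotation of continuous daylight at the northern-summer solstice; it lies at |φ| = 90° − ε = 90° − 42.60° = 47.40°.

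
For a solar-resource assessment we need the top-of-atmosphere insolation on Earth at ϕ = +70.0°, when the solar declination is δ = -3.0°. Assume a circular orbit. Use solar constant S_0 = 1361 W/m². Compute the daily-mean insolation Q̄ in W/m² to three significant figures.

Q̄ ≈ 116 W/m²

cos h₀ = −tan(+70.0°) tan(-3.000°) = 0.1440, h₀ = 1.4263 rad.
Bracket: h₀ sin ϕ sin δ + cos ϕ cos δ sin h₀ = 1.4263×0.93969×-0.05234 + 0.34202×0.99863×0.98958 = -0.070150 + 0.337992 = 0.267842.
Q̄ = (S_0/π) × [bracket] = (1361/π) × 0.267842 = 116.0 W/m².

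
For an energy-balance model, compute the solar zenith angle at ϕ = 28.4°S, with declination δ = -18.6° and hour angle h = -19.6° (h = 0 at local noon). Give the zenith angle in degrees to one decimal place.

cos θ_z = sin ϕ sin δ + cos ϕ cos δ cos h = 0.151705 + 0.785396 = 0.937101.
θ_z = arccos(0.937101) = 20.4°.

θ_z = 20.4°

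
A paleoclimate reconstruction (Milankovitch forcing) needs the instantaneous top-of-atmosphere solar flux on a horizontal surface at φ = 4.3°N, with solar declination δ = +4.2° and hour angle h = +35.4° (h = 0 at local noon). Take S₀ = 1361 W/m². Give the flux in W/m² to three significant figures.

cos θ_z = sin φ sin δ + cos φ cos δ cos h = 0.005491 + 0.810650 = 0.816141.
Flux = S₀ · cos θ_z = 1361 × 0.816141 = 1111 W/m².

1.11e+03 W/m²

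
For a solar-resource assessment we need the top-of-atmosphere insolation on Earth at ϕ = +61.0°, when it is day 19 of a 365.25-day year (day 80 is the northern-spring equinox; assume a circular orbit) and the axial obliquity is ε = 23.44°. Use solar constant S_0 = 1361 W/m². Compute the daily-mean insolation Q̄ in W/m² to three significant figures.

Solar longitude: L_s = 360° × (19 − 80)/365.25 = -60.123°, i.e. -60.123° + 360° = 299.877°.
sin δ = sin 23.44° × sin 299.877° = -0.34492, so δ = -20.177°.
cos h₀ = −tan(+61.0°) tan(-20.177°) = 0.6629, h₀ = 0.8461 rad.
Bracket: h₀ sin ϕ sin δ + cos ϕ cos δ sin h₀ = 0.8461×0.87462×-0.34492 + 0.48481×0.93863×0.74867 = -0.255246 + 0.340688 = 0.085442.
Q̄ = (S_0/π) × [bracket] = (1361/π) × 0.085442 = 37.02 W/m².

Q̄ ≈ 37.0 W/m²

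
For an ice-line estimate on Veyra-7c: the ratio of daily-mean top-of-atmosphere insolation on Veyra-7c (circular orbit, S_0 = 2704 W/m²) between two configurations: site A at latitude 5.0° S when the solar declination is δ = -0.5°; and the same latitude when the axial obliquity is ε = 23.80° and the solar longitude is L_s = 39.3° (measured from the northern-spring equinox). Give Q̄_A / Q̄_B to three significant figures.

— Configuration A (ϕ=-5.0°):
cos h₀ = −tan(-5.0°) tan(-0.500°) = -0.0008, h₀ = 1.5716 rad.
Bracket: h₀ sin ϕ sin δ + cos ϕ cos δ sin h₀ = 1.5716×-0.08716×-0.00873 + 0.99619×0.99996×1.00000 = 0.001196 + 0.996150 = 0.997346.
Q̄ = (S_0/π) × [bracket] = (2704/π) × 0.997346 = 858.43 W/m².
— Configuration B (ϕ=-5.0°):
Solar declination: sin δ = sin ε · sin L_s = sin 23.80° × sin 39.3° = 0.25560, so δ = +14.809°.
cos h₀ = −tan(-5.0°) tan(+14.809°) = 0.0231, h₀ = 1.5477 rad.
Bracket: h₀ sin ϕ sin δ + cos ϕ cos δ sin h₀ = 1.5477×-0.08716×0.25560 + 0.99619×0.96678×0.99973 = -0.034480 + 0.962837 = 0.928357.
Q̄ = (S_0/π) × [bracket] = (2704/π) × 0.928357 = 799.05 W/m².
Ratio Q̄_A / Q̄_B = 858.43 / 799.05 = 1.074.

Q̄_A / Q̄_B ≈ 1.07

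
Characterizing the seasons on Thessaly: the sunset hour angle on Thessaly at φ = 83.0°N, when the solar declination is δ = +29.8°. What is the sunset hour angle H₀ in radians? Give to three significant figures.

H₀ = 3.14 rad

Sunrise equation: cos H₀ = −tan φ · tan δ = -4.6643 ≤ −1, so the host star never sets (polar day) and H₀ = π.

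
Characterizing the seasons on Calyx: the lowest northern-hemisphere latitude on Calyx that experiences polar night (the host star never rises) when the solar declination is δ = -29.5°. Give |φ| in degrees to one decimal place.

|φ| = 60.5°

Polar night requires cos H₀ = −tan φ tan δ ≥ 1, i.e. tan φ tan δ ≤ −1.
The boundary is |tan φ| · |tan δ| = 1, so |φ| = 90° − |δ| = 90° − 29.5° = 60.5° in the northern hemisphere.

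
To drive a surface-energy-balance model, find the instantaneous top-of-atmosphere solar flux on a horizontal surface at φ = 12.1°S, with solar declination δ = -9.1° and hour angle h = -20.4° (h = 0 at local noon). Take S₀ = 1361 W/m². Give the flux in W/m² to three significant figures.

cos θ_z = sin φ sin δ + cos φ cos δ cos h = 0.033153 + 0.904924 = 0.938077.
Flux = S₀ · cos θ_z = 1361 × 0.938077 = 1277 W/m².

1.28e+03 W/m²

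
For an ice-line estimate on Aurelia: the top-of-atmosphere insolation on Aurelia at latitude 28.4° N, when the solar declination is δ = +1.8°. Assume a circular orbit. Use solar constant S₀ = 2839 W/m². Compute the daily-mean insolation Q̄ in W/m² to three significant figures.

cos H₀ = −tan(+28.4°) tan(+1.800°) = -0.0170, H₀ = 1.5878 rad.
Bracket: H₀ sin φ sin δ + cos φ cos δ sin H₀ = 1.5878×0.47562×0.03141 + 0.87965×0.99951×0.99986 = 0.023721 + 0.879096 = 0.902817.
Q̄ = (S₀/π) × [bracket] = (2839/π) × 0.902817 = 815.9 W/m².

Q̄ ≈ 816 W/m²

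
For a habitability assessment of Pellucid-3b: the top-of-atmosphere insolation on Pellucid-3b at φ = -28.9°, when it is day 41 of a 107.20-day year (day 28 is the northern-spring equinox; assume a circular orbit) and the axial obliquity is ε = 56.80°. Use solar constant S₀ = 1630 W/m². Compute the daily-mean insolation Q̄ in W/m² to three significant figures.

Solar longitude: λ_s = 360° × (41 − 28)/107.20 = 43.657°.
sin δ = sin 56.80° × sin 43.657° = 0.57765, so δ = +35.285°.
cos H₀ = −tan(-28.9°) tan(+35.285°) = 0.3906, H₀ = 1.1695 rad.
Bracket: H₀ sin φ sin δ + cos φ cos δ sin H₀ = 1.1695×-0.48328×0.57765 + 0.87546×0.81629×0.92054 = -0.326485 + 0.657845 = 0.331360.
Q̄ = (S₀/π) × [bracket] = (1630/π) × 0.331360 = 171.9 W/m².

Q̄ ≈ 172 W/m²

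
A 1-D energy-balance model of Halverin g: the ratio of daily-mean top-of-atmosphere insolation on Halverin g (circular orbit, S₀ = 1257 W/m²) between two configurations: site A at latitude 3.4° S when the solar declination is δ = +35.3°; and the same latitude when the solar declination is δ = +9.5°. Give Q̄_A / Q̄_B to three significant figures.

— Configuration A (φ=-3.4°):
cos H₀ = −tan(-3.4°) tan(+35.300°) = 0.0421, H₀ = 1.5287 rad.
Bracket: H₀ sin φ sin δ + cos φ cos δ sin H₀ = 1.5287×-0.05931×0.57786 + 0.99824×0.81614×0.99911 = -0.052393 + 0.813979 = 0.761586.
Q̄ = (S₀/π) × [bracket] = (1257/π) × 0.761586 = 304.72 W/m².
— Configuration B (φ=-3.4°):
cos H₀ = −tan(-3.4°) tan(+9.500°) = 0.0099, H₀ = 1.5609 rad.
Bracket: H₀ sin φ sin δ + cos φ cos δ sin H₀ = 1.5609×-0.05931×0.16505 + 0.99824×0.98629×0.99995 = -0.015280 + 0.984505 = 0.969225.
Q̄ = (S₀/π) × [bracket] = (1257/π) × 0.969225 = 387.80 W/m².
Ratio Q̄_A / Q̄_B = 304.72 / 387.80 = 0.7858.

Q̄_A / Q̄_B ≈ 0.786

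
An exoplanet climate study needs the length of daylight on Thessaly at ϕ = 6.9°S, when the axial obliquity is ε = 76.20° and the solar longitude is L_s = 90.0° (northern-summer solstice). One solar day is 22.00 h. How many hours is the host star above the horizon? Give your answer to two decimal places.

7.39 h

Solar declination: sin δ = sin ε · sin L_s = sin 76.20° × sin 90.0° = 0.97113, so δ = +76.200°.
cos h₀ = −tan ϕ · tan δ = −tan(-6.9°) × tan(+76.200°) = 0.4927, so h₀ = 1.0556 rad = 60.48°.
Daylight = 2h₀/(2π) × 22.00 h = (1.0556/π) × 22.00 = 7.39 h.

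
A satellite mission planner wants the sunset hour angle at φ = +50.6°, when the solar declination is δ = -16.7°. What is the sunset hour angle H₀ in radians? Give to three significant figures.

H₀ = 1.20 rad

cos H₀ = −tan φ · tan δ = −tan(+50.6°) × tan(-16.700°) = 0.3652, so H₀ = 1.1969 rad = 68.58°.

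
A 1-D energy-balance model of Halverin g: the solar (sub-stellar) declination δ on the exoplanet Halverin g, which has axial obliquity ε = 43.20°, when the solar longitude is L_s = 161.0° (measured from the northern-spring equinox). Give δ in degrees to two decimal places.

δ = +12.88°

sin δ = sin ε · sin L_s = sin 43.20° × sin 161.0° = 0.222867.
δ = arcsin(0.222867) = +12.88°.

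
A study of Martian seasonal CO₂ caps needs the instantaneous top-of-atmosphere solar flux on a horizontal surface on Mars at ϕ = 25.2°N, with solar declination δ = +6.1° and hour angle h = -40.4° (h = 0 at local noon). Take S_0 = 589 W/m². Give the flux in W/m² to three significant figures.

430 W/m²

cos θ_z = sin ϕ sin δ + cos ϕ cos δ cos h = 0.045245 + 0.685159 = 0.730404.
Flux = S_0 · cos θ_z = 589 × 0.730404 = 430.2 W/m².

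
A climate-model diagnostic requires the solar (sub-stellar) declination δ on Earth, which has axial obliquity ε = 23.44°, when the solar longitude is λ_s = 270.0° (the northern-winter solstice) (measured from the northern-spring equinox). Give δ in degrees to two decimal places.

sin δ = sin ε · sin λ_s = sin 23.44° × sin 270.0° = -0.397789.
δ = arcsin(-0.397789) = -23.44°.

δ = -23.44°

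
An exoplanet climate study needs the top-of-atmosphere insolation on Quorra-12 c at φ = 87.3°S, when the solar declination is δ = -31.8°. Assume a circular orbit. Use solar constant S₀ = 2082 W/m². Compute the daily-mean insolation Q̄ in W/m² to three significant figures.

cos H₀ = −tan(-87.3°) tan(-31.800°) = -13.1476 ≤ −1 ⇒ polar day, H₀ = π.
Bracket: H₀ sin φ sin δ + cos φ cos δ sin H₀ = 3.1416×-0.99889×-0.52696 + 0.04711×0.84989×0.00000 = 1.653660 + 0.000000 = 1.653660.
Q̄ = (S₀/π) × [bracket] = (2082/π) × 1.653660 = 1096 W/m².

Q̄ ≈ 1.10e+03 W/m²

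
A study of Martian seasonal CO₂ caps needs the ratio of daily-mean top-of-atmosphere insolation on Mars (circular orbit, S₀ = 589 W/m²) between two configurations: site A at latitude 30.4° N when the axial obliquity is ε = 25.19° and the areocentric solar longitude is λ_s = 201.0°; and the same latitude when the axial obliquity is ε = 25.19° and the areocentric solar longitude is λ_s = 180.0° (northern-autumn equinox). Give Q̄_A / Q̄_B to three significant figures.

Q̄_A / Q̄_B ≈ 0.852

— Configuration A (φ=+30.4°):
sin δ = sin 25.19° × sin 201.0° = -0.15253, so δ = -8.774°.
cos H₀ = −tan(+30.4°) tan(-8.774°) = 0.0905, H₀ = 1.4801 rad.
Bracket: H₀ sin φ sin δ + cos φ cos δ sin H₀ = 1.4801×0.50603×-0.15253 + 0.86251×0.98830×0.99589 = -0.114241 + 0.848915 = 0.734674.
Q̄ = (S₀/π) × [bracket] = (589/π) × 0.734674 = 137.74 W/m².
— Configuration B (φ=+30.4°):
sin δ = sin 25.19° × sin 180.0° = 0.00000, so δ = +0.000°.
cos H₀ = −tan(+30.4°) tan(+0.000°) = -0.0000, H₀ = 1.5708 rad.
Bracket: H₀ sin φ sin δ + cos φ cos δ sin H₀ = 1.5708×0.50603×0.00000 + 0.86251×1.00000×1.00000 = 0.000000 + 0.862510 = 0.862510.
Q̄ = (S₀/π) × [bracket] = (589/π) × 0.862510 = 161.71 W/m².
Ratio Q̄_A / Q̄_B = 137.74 / 161.71 = 0.8518.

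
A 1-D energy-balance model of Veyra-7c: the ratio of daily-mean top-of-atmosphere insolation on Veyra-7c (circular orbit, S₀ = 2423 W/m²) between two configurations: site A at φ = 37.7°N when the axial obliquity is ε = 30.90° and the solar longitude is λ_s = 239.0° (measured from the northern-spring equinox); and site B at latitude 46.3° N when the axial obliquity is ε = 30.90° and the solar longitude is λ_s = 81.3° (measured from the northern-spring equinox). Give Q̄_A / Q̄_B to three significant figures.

Q̄_A / Q̄_B ≈ 0.263

— Configuration A (φ=+37.7°):
Solar declination: sin δ = sin ε · sin λ_s = sin 30.90° × sin 239.0° = -0.44019, so δ = -26.116°.
cos H₀ = −tan(+37.7°) tan(-26.116°) = 0.3789, H₀ = 1.1822 rad.
Bracket: H₀ sin φ sin δ + cos φ cos δ sin H₀ = 1.1822×0.61153×-0.44019 + 0.79122×0.89790×0.92544 = -0.318236 + 0.657466 = 0.339230.
Q̄ = (S₀/π) × [bracket] = (2423/π) × 0.339230 = 261.64 W/m².
— Configuration B (φ=+46.3°):
Solar declination: sin δ = sin ε · sin λ_s = sin 30.90° × sin 81.3° = 0.50763, so δ = +30.506°.
cos H₀ = −tan(+46.3°) tan(+30.506°) = -0.6166, H₀ = 2.2352 rad.
Bracket: H₀ sin φ sin δ + cos φ cos δ sin H₀ = 2.2352×0.72297×0.50763 + 0.69088×0.86157×0.78731 = 0.820321 + 0.468640 = 1.288961.
Q̄ = (S₀/π) × [bracket] = (2423/π) × 1.288961 = 994.13 W/m².
Ratio Q̄_A / Q̄_B = 261.64 / 994.13 = 0.2632.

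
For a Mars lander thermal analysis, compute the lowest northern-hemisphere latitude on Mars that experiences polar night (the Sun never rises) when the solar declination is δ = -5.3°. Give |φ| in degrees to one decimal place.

|φ| = 84.7°

Polar night requires cos H₀ = −tan φ tan δ ≥ 1, i.e. tan φ tan δ ≤ −1.
The boundary is |tan φ| · |tan δ| = 1, so |φ| = 90° − |δ| = 90° − 5.3° = 84.7° in the northern hemisphere.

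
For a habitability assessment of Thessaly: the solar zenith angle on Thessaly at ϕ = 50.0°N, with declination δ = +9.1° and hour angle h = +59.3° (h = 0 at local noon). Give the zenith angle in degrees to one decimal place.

θ_z = 63.6°

cos θ_z = sin ϕ sin δ + cos ϕ cos δ cos h = 0.121156 + 0.324040 = 0.445196.
θ_z = arccos(0.445196) = 63.6°.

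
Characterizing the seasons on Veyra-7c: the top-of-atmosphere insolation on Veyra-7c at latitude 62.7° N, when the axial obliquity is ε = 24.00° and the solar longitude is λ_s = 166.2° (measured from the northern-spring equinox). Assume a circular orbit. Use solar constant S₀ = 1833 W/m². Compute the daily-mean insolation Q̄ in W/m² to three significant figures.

Q̄ ≈ 350 W/m²

Solar declination: sin δ = sin ε · sin λ_s = sin 24.00° × sin 166.2° = 0.09702, so δ = +5.568°.
cos H₀ = −tan(+62.7°) tan(+5.568°) = -0.1889, H₀ = 1.7608 rad.
Bracket: H₀ sin φ sin δ + cos φ cos δ sin H₀ = 1.7608×0.88862×0.09702 + 0.45865×0.99528×0.98200 = 0.151805 + 0.448268 = 0.600073.
Q̄ = (S₀/π) × [bracket] = (1833/π) × 0.600073 = 350.1 W/m².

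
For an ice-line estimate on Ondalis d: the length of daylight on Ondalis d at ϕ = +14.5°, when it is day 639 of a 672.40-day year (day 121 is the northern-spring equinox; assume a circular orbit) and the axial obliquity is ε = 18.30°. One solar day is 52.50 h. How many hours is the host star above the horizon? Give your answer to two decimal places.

Solar longitude: L_s = 360° × (639 − 121)/672.40 = 277.335°.
sin δ = sin 18.30° × sin 277.335° = -0.31142, so δ = -18.145°.
cos h₀ = −tan ϕ · tan δ = −tan(+14.5°) × tan(-18.145°) = 0.0848, so h₀ = 1.4859 rad = 85.14°.
Daylight = 2h₀/(2π) × 52.50 h = (1.4859/π) × 52.50 = 24.83 h.

24.83 h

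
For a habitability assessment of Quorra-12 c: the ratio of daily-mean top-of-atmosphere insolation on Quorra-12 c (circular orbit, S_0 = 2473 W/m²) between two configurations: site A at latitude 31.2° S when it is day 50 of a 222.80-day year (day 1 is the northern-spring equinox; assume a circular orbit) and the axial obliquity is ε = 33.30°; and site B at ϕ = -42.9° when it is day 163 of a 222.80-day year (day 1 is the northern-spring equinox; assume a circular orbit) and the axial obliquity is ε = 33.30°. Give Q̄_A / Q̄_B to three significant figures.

— Configuration A (ϕ=-31.2°):
Solar longitude: L_s = 360° × (50 − 1)/222.80 = 79.174°.
sin δ = sin 33.30° × sin 79.174° = 0.53925, so δ = +32.633°.
cos h₀ = −tan(-31.2°) tan(+32.633°) = 0.3878, h₀ = 1.1726 rad.
Bracket: h₀ sin ϕ sin δ + cos ϕ cos δ sin h₀ = 1.1726×-0.51803×0.53925 + 0.85536×0.84214×0.92174 = -0.327563 + 0.663960 = 0.336397.
Q̄ = (S_0/π) × [bracket] = (2473/π) × 0.336397 = 264.81 W/m².
— Configuration B (ϕ=-42.9°):
Solar longitude: L_s = 360° × (163 − 1)/222.80 = 261.759°.
sin δ = sin 33.30° × sin 261.759° = -0.54335, so δ = -32.912°.
cos h₀ = −tan(-42.9°) tan(-32.912°) = -0.6014, h₀ = 2.2161 rad.
Bracket: h₀ sin ϕ sin δ + cos ϕ cos δ sin h₀ = 2.2161×-0.68072×-0.54335 + 0.73254×0.83950×0.79891 = 0.819667 + 0.491304 = 1.310971.
Q̄ = (S_0/π) × [bracket] = (2473/π) × 1.310971 = 1032.0 W/m².
Ratio Q̄_A / Q̄_B = 264.81 / 1032.0 = 0.2566.

Q̄_A / Q̄_B ≈ 0.257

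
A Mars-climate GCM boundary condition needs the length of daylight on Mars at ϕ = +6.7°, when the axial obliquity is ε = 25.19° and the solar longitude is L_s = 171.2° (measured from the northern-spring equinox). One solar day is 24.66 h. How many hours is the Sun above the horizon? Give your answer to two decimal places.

12.39 h

Solar declination: sin δ = sin ε · sin L_s = sin 25.19° × sin 171.2° = 0.06511, so δ = +3.733°.
cos h₀ = −tan ϕ · tan δ = −tan(+6.7°) × tan(+3.733°) = -0.0077, so h₀ = 1.5785 rad = 90.44°.
Daylight = 2h₀/(2π) × 24.66 h = (1.5785/π) × 24.66 = 12.39 h.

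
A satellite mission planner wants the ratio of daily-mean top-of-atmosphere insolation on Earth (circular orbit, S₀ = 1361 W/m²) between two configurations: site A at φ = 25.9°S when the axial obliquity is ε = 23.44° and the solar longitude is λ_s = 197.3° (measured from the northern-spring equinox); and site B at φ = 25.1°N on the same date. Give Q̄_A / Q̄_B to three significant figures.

— Configuration A (φ=-25.9°):
Solar declination: sin δ = sin ε · sin λ_s = sin 23.44° × sin 197.3° = -0.11829, so δ = -6.794°.
cos H₀ = −tan(-25.9°) tan(-6.794°) = -0.0578, H₀ = 1.6287 rad.
Bracket: H₀ sin φ sin δ + cos φ cos δ sin H₀ = 1.6287×-0.43680×-0.11829 + 0.89956×0.99298×0.99833 = 0.084153 + 0.891753 = 0.975906.
Q̄ = (S₀/π) × [bracket] = (1361/π) × 0.975906 = 422.78 W/m².
— Configuration B (φ=+25.1°):
cos H₀ = −tan(+25.1°) tan(-6.794°) = 0.0558, H₀ = 1.5150 rad.
Bracket: H₀ sin φ sin δ + cos φ cos δ sin H₀ = 1.5150×0.42420×-0.11829 + 0.90557×0.99298×0.99844 = -0.076021 + 0.897810 = 0.821789.
Q̄ = (S₀/π) × [bracket] = (1361/π) × 0.821789 = 356.02 W/m².
Ratio Q̄_A / Q̄_B = 422.78 / 356.02 = 1.188.

Q̄_A / Q̄_B ≈ 1.19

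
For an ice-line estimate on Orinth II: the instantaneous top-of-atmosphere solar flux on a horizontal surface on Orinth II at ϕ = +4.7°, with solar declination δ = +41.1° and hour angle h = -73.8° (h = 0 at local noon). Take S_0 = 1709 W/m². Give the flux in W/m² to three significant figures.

cos θ_z = sin ϕ sin δ + cos ϕ cos δ cos h = 0.053864 + 0.209531 = 0.263395.
Flux = S_0 · cos θ_z = 1709 × 0.263395 = 450.1 W/m².

450 W/m²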